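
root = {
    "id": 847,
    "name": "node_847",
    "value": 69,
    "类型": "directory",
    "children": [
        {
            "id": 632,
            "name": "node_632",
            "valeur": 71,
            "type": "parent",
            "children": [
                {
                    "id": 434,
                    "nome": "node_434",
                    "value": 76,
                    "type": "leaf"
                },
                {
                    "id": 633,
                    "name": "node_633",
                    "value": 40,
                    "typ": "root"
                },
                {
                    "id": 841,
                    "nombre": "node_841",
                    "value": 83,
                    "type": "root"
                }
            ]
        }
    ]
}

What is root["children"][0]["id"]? 632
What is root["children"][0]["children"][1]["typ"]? "root"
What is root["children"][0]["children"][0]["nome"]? "node_434"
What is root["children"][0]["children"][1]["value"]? 40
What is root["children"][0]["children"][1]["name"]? "node_633"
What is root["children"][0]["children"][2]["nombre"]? "node_841"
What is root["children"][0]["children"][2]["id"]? 841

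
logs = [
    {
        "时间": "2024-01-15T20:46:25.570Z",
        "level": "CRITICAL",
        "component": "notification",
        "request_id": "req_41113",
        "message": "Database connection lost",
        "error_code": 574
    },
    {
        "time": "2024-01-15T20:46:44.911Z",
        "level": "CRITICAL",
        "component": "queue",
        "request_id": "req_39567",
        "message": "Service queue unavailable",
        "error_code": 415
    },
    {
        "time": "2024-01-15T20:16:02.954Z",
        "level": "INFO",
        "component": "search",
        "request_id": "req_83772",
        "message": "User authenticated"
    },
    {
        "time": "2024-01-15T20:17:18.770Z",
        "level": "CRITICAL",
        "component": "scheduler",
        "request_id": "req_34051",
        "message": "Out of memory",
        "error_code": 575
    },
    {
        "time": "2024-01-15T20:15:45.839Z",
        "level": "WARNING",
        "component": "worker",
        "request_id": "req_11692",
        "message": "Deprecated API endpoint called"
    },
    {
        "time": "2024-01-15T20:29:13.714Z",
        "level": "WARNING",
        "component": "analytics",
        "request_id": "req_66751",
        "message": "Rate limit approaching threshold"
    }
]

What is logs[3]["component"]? "scheduler"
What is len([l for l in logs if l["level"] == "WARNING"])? 2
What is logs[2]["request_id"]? "req_83772"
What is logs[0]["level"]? "CRITICAL"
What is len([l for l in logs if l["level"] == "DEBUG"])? 0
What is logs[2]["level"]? "INFO"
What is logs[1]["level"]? "CRITICAL"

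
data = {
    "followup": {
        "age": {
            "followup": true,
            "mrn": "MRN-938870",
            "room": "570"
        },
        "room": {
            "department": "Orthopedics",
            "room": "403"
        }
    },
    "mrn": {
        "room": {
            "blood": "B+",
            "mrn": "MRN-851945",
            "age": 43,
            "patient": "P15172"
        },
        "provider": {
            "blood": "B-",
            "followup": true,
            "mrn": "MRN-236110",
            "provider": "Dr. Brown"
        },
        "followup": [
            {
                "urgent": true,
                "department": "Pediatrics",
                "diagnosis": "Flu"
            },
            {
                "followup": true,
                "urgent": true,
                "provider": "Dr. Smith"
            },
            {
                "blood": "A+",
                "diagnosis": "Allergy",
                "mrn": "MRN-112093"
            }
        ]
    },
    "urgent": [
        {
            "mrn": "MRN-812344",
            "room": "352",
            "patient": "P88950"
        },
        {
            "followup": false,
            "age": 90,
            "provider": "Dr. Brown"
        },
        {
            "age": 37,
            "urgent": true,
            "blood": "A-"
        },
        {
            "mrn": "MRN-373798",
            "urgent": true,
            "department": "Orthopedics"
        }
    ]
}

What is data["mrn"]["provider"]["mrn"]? "MRN-236110"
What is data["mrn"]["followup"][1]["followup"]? True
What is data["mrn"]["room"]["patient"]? "P15172"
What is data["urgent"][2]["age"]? 37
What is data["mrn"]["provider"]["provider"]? "Dr. Brown"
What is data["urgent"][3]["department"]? "Orthopedics"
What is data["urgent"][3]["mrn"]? "MRN-373798"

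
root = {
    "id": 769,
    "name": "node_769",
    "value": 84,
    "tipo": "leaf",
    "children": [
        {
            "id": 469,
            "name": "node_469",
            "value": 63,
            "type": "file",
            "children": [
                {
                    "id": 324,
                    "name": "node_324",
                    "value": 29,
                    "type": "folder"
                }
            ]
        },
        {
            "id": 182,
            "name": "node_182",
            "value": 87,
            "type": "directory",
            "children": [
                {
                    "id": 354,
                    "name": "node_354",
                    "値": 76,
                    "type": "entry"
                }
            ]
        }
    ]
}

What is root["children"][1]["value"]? 87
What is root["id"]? 769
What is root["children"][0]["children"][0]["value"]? 29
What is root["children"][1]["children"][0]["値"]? 76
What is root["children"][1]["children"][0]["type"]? "entry"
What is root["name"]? "node_769"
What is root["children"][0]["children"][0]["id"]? 324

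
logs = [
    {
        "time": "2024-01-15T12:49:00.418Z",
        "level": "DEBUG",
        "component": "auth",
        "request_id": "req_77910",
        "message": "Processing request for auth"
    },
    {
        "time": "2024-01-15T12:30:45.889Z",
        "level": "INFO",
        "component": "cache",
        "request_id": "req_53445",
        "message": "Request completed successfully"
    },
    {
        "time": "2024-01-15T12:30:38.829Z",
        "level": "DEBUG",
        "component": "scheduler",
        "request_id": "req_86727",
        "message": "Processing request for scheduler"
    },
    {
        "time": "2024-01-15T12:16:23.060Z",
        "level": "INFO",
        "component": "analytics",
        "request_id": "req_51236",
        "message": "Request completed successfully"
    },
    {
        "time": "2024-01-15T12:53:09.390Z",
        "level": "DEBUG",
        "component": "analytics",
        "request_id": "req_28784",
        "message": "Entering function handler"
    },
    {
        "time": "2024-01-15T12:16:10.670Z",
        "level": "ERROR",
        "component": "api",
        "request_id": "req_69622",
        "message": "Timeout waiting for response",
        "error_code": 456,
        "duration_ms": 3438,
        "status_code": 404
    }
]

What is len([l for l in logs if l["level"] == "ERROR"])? 1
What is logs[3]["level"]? "INFO"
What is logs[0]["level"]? "DEBUG"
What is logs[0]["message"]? "Processing request for auth"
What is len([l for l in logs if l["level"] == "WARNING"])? 0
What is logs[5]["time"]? "2024-01-15T12:16:10.670Z"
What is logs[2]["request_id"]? "req_86727"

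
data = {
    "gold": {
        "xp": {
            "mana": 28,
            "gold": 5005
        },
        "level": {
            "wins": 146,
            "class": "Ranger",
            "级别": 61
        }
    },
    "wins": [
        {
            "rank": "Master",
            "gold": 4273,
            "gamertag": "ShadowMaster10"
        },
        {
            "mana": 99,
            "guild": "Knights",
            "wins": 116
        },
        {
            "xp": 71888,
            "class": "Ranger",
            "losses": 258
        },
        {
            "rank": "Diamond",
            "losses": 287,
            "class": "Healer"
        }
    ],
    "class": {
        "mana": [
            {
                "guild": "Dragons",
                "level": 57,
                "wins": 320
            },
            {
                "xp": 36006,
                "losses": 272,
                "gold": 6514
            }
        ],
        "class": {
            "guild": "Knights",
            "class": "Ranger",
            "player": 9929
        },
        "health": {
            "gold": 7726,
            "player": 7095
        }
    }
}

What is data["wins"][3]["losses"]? 287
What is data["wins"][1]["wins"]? 116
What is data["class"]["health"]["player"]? 7095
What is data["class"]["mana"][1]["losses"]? 272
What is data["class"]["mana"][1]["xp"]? 36006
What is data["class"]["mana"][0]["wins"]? 320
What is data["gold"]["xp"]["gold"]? 5005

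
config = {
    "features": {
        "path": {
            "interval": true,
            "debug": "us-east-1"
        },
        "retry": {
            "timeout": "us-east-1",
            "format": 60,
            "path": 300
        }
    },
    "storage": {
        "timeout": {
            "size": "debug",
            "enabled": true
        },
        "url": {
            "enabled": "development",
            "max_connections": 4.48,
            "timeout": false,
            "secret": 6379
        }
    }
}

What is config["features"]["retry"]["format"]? 60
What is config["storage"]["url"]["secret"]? 6379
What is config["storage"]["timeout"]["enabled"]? True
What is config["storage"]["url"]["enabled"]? "development"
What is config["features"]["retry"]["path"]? 300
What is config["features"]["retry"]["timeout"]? "us-east-1"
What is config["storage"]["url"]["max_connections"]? 4.48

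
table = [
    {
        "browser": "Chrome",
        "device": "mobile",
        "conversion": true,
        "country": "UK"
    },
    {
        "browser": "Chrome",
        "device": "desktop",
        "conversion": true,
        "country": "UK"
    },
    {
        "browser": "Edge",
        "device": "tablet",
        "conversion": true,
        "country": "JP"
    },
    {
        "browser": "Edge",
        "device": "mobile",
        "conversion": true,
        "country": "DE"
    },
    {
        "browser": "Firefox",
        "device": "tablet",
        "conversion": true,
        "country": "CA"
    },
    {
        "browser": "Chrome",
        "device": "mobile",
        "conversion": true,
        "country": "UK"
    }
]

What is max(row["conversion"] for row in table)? True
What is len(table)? 6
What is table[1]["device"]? "desktop"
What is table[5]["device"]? "mobile"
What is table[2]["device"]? "tablet"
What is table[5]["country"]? "UK"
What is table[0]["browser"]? "Chrome"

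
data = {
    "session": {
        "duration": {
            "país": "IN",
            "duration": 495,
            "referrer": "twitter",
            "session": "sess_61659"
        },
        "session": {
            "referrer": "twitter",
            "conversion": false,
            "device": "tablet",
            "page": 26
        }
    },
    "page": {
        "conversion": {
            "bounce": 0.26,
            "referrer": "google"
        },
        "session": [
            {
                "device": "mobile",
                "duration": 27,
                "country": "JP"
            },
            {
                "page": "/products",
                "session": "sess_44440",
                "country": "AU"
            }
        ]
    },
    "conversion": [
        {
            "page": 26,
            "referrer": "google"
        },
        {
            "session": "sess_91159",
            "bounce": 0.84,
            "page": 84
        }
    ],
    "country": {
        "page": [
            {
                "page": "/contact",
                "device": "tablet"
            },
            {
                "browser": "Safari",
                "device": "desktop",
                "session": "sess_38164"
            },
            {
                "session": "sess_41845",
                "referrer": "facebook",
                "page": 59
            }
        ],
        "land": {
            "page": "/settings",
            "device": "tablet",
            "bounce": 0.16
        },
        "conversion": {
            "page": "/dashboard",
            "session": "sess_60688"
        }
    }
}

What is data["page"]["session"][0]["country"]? "JP"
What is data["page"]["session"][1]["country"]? "AU"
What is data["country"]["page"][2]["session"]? "sess_41845"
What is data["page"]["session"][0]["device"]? "mobile"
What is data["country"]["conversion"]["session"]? "sess_60688"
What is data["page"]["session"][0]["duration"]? 27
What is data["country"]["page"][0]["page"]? "/contact"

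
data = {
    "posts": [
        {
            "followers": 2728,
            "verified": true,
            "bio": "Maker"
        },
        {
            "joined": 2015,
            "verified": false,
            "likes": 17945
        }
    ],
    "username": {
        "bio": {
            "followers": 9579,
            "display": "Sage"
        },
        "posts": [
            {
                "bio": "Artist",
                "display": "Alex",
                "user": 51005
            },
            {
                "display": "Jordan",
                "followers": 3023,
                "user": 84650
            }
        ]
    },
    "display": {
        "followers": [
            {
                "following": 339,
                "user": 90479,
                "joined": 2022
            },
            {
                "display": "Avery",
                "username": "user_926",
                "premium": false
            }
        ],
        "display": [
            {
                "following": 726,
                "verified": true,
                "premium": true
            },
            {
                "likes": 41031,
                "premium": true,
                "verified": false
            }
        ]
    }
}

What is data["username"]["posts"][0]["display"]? "Alex"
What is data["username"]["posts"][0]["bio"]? "Artist"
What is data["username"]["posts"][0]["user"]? 51005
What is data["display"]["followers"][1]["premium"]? False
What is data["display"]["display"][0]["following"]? 726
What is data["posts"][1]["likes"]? 17945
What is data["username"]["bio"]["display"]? "Sage"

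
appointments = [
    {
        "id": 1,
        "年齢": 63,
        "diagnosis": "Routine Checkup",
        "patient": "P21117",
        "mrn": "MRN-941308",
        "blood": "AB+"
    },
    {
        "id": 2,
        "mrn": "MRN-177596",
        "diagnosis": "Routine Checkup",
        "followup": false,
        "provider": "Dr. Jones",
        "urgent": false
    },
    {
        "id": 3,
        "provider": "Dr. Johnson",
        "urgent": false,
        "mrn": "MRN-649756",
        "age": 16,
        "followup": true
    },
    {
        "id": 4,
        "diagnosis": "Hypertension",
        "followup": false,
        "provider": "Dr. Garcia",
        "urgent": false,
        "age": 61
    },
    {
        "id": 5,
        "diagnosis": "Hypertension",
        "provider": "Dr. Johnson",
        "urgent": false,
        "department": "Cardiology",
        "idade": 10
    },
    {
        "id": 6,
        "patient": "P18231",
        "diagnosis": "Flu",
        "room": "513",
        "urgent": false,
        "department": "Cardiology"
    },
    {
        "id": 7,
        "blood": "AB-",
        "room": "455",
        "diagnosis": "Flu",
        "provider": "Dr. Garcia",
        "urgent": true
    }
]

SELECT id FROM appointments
[1, 2, 3, 4, 5, 6, 7]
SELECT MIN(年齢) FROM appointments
63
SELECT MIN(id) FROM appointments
1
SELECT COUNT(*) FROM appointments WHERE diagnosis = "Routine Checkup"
2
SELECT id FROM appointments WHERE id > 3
[4, 5, 6, 7]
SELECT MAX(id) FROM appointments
7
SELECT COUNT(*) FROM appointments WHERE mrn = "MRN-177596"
1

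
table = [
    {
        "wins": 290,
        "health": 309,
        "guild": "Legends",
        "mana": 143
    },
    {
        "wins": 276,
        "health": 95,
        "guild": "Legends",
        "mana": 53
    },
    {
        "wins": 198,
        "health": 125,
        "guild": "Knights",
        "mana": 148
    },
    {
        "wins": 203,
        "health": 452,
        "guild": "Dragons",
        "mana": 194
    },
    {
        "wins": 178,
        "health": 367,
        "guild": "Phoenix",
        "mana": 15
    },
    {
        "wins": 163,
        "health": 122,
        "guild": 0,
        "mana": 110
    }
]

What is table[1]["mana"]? 53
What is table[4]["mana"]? 15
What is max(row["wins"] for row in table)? 290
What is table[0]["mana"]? 143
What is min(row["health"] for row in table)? 95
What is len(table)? 6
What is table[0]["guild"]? "Legends"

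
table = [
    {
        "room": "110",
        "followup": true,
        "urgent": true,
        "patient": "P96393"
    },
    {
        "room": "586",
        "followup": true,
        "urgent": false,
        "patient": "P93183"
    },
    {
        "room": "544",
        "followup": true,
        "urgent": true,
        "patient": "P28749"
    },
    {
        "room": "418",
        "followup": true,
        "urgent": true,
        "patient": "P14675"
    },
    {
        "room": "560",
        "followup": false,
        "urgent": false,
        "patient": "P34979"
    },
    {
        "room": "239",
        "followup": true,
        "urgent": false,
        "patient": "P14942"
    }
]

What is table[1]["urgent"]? False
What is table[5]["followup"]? True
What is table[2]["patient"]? "P28749"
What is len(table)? 6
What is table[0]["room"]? "110"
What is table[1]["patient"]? "P93183"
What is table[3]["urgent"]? True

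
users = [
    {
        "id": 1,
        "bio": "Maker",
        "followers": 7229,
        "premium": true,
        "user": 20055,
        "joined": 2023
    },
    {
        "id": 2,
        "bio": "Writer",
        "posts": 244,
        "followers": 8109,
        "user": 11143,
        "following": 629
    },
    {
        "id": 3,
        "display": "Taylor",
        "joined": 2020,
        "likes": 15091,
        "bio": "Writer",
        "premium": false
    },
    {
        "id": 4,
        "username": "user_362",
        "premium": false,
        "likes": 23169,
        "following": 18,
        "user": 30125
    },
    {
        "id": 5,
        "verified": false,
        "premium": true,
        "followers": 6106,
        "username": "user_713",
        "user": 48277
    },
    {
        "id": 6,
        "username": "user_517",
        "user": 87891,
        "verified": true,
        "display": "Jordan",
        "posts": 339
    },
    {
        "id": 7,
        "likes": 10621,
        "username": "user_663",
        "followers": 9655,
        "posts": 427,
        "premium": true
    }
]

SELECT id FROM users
[1, 2, 3, 4, 5, 6, 7]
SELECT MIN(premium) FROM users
False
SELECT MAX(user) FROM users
87891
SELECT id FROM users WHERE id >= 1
[1, 2, 3, 4, 5, 6, 7]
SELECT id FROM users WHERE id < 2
[1]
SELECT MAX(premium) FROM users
True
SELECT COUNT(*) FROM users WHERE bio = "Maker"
1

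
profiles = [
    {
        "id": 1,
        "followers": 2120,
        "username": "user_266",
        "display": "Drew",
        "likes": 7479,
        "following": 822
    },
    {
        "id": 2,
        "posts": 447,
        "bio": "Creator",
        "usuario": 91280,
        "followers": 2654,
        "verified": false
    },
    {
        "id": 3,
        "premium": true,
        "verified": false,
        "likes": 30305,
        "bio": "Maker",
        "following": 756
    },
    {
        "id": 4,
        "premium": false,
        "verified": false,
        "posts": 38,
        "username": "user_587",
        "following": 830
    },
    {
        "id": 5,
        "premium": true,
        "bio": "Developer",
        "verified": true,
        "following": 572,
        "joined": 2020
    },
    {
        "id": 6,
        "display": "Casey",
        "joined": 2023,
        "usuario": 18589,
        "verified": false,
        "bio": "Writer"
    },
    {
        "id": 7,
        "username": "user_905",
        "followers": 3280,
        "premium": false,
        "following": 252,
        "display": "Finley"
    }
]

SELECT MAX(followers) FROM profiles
3280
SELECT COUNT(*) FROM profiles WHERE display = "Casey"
1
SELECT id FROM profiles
[1, 2, 3, 4, 5, 6, 7]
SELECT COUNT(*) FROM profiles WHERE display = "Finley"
1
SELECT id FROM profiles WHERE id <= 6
[1, 2, 3, 4, 5, 6]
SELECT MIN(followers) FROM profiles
2120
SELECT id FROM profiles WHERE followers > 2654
[7]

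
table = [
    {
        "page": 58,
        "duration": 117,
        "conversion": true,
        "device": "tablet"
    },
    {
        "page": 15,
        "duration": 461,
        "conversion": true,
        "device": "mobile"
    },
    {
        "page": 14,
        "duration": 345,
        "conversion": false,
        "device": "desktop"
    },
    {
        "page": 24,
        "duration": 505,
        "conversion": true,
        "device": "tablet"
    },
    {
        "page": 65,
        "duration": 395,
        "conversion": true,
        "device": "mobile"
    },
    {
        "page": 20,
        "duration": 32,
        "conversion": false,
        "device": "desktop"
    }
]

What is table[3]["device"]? "tablet"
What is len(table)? 6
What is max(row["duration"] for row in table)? 505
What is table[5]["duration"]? 32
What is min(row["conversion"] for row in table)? False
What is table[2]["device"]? "desktop"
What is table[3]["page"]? 24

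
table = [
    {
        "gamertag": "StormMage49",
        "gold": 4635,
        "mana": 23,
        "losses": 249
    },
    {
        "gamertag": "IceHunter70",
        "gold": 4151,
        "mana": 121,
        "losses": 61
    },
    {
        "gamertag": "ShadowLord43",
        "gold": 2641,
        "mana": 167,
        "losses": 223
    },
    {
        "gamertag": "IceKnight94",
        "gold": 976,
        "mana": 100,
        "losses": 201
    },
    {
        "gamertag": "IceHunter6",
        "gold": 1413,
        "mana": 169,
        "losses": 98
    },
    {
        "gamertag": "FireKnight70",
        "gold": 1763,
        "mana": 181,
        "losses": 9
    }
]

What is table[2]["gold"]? 2641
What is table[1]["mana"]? 121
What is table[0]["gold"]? 4635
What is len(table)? 6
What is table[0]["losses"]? 249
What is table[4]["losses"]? 98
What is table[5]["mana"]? 181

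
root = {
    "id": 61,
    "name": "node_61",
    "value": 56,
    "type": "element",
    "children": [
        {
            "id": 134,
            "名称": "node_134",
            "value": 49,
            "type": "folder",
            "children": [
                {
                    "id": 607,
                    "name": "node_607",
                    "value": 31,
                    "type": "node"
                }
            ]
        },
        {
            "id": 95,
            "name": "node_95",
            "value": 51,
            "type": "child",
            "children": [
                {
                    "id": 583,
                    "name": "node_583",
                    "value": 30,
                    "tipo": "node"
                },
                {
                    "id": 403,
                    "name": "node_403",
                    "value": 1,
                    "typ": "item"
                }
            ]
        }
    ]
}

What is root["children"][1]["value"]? 51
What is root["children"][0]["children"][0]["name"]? "node_607"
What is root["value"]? 56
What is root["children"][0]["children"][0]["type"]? "node"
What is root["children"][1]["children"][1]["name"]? "node_403"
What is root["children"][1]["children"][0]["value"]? 30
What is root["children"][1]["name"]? "node_95"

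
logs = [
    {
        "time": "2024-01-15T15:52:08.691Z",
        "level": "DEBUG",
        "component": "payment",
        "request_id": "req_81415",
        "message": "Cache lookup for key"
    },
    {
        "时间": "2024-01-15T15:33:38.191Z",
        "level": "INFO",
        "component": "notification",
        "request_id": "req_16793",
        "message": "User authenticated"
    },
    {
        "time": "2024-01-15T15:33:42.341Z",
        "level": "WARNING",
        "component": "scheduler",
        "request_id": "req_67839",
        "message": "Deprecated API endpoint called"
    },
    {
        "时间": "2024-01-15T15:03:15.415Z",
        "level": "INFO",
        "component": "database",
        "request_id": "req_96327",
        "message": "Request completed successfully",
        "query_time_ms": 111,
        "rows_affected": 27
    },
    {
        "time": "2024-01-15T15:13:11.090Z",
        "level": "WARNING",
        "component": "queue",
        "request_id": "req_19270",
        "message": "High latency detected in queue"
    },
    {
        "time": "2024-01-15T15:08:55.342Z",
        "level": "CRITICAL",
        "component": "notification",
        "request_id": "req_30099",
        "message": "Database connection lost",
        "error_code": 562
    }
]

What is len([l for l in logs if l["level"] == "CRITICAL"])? 1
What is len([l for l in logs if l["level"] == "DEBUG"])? 1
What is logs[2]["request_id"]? "req_67839"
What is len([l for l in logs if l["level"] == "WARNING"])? 2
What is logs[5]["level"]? "CRITICAL"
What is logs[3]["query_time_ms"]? 111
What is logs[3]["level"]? "INFO"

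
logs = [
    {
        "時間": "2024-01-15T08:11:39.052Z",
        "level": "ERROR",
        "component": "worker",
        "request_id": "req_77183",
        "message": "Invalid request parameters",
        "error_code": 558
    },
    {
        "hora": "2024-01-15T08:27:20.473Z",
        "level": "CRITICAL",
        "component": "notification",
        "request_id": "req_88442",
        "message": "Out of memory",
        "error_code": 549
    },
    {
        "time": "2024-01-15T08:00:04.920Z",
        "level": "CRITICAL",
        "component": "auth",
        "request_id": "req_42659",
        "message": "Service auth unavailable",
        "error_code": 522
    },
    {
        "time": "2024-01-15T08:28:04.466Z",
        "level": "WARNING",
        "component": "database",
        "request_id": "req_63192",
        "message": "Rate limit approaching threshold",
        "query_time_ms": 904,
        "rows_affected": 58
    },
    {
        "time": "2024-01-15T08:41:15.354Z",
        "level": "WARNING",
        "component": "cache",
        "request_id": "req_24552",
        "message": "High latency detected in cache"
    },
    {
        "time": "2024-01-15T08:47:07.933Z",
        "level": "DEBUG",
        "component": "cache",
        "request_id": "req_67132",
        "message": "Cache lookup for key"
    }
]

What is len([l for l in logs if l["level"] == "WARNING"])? 2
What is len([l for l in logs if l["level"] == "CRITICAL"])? 2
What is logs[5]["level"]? "DEBUG"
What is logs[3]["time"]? "2024-01-15T08:28:04.466Z"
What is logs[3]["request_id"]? "req_63192"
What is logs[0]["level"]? "ERROR"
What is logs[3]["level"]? "WARNING"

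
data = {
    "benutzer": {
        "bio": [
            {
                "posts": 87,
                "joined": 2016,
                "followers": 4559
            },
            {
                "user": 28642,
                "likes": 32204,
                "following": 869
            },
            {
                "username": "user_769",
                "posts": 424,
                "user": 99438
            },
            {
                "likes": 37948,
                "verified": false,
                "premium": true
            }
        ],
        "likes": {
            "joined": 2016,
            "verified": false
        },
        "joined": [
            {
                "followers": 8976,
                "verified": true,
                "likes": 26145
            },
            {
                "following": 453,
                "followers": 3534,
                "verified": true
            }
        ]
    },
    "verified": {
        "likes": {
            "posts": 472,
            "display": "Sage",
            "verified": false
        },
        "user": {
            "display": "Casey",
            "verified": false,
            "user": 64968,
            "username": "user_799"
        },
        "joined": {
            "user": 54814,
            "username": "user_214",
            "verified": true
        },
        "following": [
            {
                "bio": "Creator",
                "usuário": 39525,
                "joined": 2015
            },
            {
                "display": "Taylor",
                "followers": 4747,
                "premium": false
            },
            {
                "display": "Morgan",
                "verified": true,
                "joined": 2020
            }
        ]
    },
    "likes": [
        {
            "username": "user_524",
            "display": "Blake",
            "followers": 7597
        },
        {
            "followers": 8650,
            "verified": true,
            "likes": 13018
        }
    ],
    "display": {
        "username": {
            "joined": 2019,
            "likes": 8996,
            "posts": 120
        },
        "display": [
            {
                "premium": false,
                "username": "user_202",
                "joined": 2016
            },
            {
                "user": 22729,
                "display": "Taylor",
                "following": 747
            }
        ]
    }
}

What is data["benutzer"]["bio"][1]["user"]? 28642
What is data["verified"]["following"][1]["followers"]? 4747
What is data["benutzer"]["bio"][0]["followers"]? 4559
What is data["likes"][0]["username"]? "user_524"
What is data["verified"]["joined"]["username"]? "user_214"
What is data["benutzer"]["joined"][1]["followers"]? 3534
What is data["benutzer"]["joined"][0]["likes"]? 26145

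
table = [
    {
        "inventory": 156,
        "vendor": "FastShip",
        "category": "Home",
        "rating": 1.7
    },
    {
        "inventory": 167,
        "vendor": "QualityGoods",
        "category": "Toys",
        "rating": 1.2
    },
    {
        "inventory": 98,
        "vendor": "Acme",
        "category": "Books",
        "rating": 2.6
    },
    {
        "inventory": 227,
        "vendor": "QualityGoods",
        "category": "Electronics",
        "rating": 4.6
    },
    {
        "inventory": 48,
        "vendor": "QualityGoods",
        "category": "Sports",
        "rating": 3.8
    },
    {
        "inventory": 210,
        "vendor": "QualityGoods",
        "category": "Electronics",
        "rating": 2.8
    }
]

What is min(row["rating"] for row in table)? 1.2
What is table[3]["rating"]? 4.6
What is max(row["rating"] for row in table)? 4.6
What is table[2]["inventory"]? 98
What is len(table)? 6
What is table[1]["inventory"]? 167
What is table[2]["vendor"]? "Acme"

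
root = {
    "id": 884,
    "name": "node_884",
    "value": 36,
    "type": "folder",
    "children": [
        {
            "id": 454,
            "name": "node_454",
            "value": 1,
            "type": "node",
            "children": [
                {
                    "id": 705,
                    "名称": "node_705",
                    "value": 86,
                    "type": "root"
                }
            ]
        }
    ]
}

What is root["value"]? 36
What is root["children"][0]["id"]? 454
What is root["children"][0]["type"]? "node"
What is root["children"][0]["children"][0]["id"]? 705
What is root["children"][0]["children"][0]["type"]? "root"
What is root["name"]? "node_884"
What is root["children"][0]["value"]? 1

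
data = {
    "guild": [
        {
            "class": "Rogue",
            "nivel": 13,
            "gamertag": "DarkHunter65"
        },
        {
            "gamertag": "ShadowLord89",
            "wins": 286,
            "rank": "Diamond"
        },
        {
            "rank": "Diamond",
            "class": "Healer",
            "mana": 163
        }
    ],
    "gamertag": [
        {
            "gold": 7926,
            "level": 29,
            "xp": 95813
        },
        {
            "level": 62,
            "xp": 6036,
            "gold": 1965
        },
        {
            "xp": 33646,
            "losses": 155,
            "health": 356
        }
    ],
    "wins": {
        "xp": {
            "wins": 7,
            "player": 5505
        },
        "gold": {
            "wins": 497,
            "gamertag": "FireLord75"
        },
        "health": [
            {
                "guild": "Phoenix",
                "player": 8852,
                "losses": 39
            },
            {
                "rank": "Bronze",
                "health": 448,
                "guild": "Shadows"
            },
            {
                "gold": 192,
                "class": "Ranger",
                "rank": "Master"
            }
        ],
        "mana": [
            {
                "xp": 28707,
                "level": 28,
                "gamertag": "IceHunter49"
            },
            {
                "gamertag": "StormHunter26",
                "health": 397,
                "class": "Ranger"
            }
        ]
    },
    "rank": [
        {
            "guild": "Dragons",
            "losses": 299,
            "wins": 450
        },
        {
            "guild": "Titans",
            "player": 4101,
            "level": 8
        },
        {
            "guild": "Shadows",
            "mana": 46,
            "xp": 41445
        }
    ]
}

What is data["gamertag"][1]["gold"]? 1965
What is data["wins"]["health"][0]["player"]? 8852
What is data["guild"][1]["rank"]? "Diamond"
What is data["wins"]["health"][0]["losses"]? 39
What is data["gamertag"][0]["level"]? 29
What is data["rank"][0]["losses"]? 299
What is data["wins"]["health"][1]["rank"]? "Bronze"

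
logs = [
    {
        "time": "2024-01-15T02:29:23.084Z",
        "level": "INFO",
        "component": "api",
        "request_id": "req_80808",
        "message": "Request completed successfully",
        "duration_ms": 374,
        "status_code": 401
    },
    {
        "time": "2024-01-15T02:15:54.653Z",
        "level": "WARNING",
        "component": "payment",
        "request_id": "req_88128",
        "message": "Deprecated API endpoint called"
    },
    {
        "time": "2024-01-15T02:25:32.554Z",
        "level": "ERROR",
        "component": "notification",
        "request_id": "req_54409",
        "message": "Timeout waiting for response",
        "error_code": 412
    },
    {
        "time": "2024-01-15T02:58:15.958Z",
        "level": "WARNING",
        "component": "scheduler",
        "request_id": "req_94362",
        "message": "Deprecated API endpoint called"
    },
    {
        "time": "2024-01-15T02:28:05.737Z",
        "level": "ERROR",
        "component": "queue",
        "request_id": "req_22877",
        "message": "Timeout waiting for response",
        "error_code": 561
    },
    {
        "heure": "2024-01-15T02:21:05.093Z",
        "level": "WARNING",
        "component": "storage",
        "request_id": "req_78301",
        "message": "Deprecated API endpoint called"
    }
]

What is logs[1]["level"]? "WARNING"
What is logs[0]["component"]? "api"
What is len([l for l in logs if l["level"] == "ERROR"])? 2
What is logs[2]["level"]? "ERROR"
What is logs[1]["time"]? "2024-01-15T02:15:54.653Z"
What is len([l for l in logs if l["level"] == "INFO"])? 1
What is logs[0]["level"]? "INFO"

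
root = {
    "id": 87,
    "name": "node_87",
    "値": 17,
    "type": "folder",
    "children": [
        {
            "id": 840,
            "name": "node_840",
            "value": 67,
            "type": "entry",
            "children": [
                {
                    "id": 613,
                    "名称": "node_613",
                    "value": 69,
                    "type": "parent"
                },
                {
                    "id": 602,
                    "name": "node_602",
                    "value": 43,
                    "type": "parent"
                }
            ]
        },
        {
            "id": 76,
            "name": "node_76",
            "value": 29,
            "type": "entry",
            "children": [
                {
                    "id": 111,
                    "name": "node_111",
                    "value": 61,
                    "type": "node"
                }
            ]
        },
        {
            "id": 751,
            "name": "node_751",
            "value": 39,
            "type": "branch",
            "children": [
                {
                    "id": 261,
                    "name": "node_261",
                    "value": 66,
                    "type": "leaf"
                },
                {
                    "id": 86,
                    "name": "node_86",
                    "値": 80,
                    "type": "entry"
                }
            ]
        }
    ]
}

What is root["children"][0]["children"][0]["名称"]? "node_613"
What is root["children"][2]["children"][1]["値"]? 80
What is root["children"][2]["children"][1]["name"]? "node_86"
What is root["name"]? "node_87"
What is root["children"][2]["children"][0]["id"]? 261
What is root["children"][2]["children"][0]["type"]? "leaf"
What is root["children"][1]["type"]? "entry"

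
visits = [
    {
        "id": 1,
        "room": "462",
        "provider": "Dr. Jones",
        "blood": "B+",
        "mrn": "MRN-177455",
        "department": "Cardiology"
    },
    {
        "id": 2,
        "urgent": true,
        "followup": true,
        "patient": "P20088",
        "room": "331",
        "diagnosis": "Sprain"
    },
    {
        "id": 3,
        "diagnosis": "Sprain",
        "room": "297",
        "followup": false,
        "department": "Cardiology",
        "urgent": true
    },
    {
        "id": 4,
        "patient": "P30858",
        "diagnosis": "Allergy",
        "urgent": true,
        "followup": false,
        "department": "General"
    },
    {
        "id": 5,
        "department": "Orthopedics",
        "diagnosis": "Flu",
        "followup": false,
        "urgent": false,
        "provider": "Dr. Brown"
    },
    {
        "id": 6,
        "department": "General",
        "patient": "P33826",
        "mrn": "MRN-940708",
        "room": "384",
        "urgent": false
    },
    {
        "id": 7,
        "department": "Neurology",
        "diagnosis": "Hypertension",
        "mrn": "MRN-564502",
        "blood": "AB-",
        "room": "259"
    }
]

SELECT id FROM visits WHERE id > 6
[7]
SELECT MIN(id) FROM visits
1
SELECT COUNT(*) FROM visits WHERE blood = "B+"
1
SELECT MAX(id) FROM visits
7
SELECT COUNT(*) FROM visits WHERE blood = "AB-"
1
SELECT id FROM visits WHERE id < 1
[]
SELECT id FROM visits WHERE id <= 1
[1]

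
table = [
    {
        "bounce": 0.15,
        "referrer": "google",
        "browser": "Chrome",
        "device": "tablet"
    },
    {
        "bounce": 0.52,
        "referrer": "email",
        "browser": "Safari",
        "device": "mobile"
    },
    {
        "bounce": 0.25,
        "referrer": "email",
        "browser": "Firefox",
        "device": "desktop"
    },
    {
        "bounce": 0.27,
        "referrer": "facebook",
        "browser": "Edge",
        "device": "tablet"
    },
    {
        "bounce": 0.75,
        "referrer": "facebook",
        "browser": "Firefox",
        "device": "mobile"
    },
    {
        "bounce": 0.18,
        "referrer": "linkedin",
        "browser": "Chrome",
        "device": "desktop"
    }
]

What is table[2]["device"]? "desktop"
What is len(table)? 6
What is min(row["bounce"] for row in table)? 0.15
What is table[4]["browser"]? "Firefox"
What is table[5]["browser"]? "Chrome"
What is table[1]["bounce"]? 0.52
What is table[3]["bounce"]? 0.27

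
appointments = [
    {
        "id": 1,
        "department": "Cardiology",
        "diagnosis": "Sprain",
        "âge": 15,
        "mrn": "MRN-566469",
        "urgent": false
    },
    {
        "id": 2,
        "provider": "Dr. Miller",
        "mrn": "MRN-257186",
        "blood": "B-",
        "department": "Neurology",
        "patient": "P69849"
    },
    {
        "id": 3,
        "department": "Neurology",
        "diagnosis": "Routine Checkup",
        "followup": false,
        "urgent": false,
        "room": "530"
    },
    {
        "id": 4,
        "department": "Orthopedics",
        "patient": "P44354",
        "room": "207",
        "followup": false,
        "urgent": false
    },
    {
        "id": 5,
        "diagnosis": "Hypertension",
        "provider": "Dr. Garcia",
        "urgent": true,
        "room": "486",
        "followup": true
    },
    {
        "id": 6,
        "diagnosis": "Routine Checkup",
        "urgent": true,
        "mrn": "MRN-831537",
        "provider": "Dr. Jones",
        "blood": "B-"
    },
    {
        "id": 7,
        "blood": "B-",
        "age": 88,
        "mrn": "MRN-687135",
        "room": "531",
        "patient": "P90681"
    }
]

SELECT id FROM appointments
[1, 2, 3, 4, 5, 6, 7]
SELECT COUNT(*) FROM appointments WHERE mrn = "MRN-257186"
1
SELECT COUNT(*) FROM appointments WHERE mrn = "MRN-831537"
1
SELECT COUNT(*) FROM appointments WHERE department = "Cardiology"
1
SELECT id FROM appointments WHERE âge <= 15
[1]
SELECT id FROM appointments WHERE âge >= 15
[1]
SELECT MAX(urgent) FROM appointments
True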